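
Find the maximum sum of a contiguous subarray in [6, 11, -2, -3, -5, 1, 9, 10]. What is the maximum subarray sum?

Using Kadane's algorithm on [6, 11, -2, -3, -5, 1, 9, 10]:

Scanning through the array:
Position 1 (value 11): max_ending_here = 17, max_so_far = 17
Position 2 (value -2): max_ending_here = 15, max_so_far = 17
Position 3 (value -3): max_ending_here = 12, max_so_far = 17
Position 4 (value -5): max_ending_here = 7, max_so_far = 17
Position 5 (value 1): max_ending_here = 8, max_so_far = 17
Position 6 (value 9): max_ending_here = 17, max_so_far = 17
Position 7 (value 10): max_ending_here = 27, max_so_far = 27

Maximum subarray: [6, 11, -2, -3, -5, 1, 9, 10]
Maximum sum: 27

The maximum subarray is [6, 11, -2, -3, -5, 1, 9, 10] with sum 27. This subarray runs from index 0 to index 7.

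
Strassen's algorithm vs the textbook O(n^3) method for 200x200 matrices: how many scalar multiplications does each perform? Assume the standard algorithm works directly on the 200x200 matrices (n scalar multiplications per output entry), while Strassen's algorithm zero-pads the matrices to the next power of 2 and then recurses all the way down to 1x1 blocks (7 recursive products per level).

Matrix multiplication for 200x200 matrices:

Strassen's algorithm requires power-of-2 dimensions. Pad 200x200 to 256x256 (next power of 2).

Standard algorithm: 200^3 = 8000000 multiplications
Strassen's algorithm: 7^(log2(256)) = 7^8 = 5764801 multiplications
Savings: 8000000 - 5764801 = 2235199 multiplications

Standard: 8000000 multiplications (200^3). Strassen: 5764801 multiplications (7^8, after padding to 256x256). Strassen reduces 8 recursive multiplications to 7 at each level.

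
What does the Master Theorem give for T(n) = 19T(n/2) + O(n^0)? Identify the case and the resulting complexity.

Master Theorem for T(n) = 19T(n/2) + O(n^0):

a = 19, b = 2, c = 0
log_b(a) = log_2(19) = 4.2479

Case 1: c = 0 < log_2(19) = 4.2479
T(n) = O(n^(log_2 19))

For T(n) = 19T(n/2) + O(n^0): log_2(19) = 4.2479. This is Case 1 of the Master Theorem (c < log_b(a), work dominated by leaves), giving O(n^(log_2 19)).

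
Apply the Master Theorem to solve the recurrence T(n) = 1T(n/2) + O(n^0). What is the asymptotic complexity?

Master Theorem for T(n) = 1T(n/2) + O(n^0):

a = 1, b = 2, c = 0
log_b(a) = log_2(1) = 0.0000

Case 2: c = 0 = log_2(1) = 0.0000
T(n) = O(n^0 log n) = O(log n)

For T(n) = 1T(n/2) + O(n^0): log_2(1) = 0.0000. This is Case 2 of the Master Theorem (c = log_b(a), equal work at all levels), giving O(log n).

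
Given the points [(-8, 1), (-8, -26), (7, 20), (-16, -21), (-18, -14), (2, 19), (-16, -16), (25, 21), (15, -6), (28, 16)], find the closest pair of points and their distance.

Computing all pairwise distances among 10 points:

d((-8, 1), (-8, -26)) = 27.0
d((-8, 1), (7, 20)) = 24.2074
d((-8, 1), (-16, -21)) = 23.4094
d((-8, 1), (-18, -14)) = 18.0278
d((-8, 1), (2, 19)) = 20.5913
d((-8, 1), (-16, -16)) = 18.7883
d((-8, 1), (25, 21)) = 38.5876
d((-8, 1), (15, -6)) = 24.0416
d((-8, 1), (28, 16)) = 39.0
d((-8, -26), (7, 20)) = 48.3839
d((-8, -26), (-16, -21)) = 9.434
d((-8, -26), (-18, -14)) = 15.6205
d((-8, -26), (2, 19)) = 46.0977
d((-8, -26), (-16, -16)) = 12.8062
d((-8, -26), (25, 21)) = 57.4282
d((-8, -26), (15, -6)) = 30.4795
d((-8, -26), (28, 16)) = 55.3173
d((7, 20), (-16, -21)) = 47.0106
d((7, 20), (-18, -14)) = 42.2019
d((7, 20), (2, 19)) = 5.099
d((7, 20), (-16, -16)) = 42.72
d((7, 20), (25, 21)) = 18.0278
d((7, 20), (15, -6)) = 27.2029
d((7, 20), (28, 16)) = 21.3776
d((-16, -21), (-18, -14)) = 7.2801
d((-16, -21), (2, 19)) = 43.8634
d((-16, -21), (-16, -16)) = 5.0
d((-16, -21), (25, 21)) = 58.6941
d((-16, -21), (15, -6)) = 34.4384
d((-16, -21), (28, 16)) = 57.4891
d((-18, -14), (2, 19)) = 38.5876
d((-18, -14), (-16, -16)) = 2.8284 <-- minimum
d((-18, -14), (25, 21)) = 55.4437
d((-18, -14), (15, -6)) = 33.9559
d((-18, -14), (28, 16)) = 54.9181
d((2, 19), (-16, -16)) = 39.3573
d((2, 19), (25, 21)) = 23.0868
d((2, 19), (15, -6)) = 28.178
d((2, 19), (28, 16)) = 26.1725
d((-16, -16), (25, 21)) = 55.2268
d((-16, -16), (15, -6)) = 32.573
d((-16, -16), (28, 16)) = 54.4059
d((25, 21), (15, -6)) = 28.7924
d((25, 21), (28, 16)) = 5.831
d((15, -6), (28, 16)) = 25.5539

Closest pair: (-18, -14) and (-16, -16) with distance 2.8284

The closest pair is (-18, -14) and (-16, -16) with Euclidean distance 2.8284. For 10 points, brute-force pairwise comparison is shown above. For large n, the divide-and-conquer algorithm (sort by x, recurse on halves, check the dividing strip) achieves O(n log n).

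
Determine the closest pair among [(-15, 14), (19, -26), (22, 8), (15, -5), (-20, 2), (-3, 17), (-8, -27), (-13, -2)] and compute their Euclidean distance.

Computing all pairwise distances among 8 points:

d((-15, 14), (19, -26)) = 52.4976
d((-15, 14), (22, 8)) = 37.4833
d((-15, 14), (15, -5)) = 35.5106
d((-15, 14), (-20, 2)) = 13.0
d((-15, 14), (-3, 17)) = 12.3693
d((-15, 14), (-8, -27)) = 41.5933
d((-15, 14), (-13, -2)) = 16.1245
d((19, -26), (22, 8)) = 34.1321
d((19, -26), (15, -5)) = 21.3776
d((19, -26), (-20, 2)) = 48.0104
d((19, -26), (-3, 17)) = 48.3011
d((19, -26), (-8, -27)) = 27.0185
d((19, -26), (-13, -2)) = 40.0
d((22, 8), (15, -5)) = 14.7648
d((22, 8), (-20, 2)) = 42.4264
d((22, 8), (-3, 17)) = 26.5707
d((22, 8), (-8, -27)) = 46.0977
d((22, 8), (-13, -2)) = 36.4005
d((15, -5), (-20, 2)) = 35.6931
d((15, -5), (-3, 17)) = 28.4253
d((15, -5), (-8, -27)) = 31.8277
d((15, -5), (-13, -2)) = 28.1603
d((-20, 2), (-3, 17)) = 22.6716
d((-20, 2), (-8, -27)) = 31.3847
d((-20, 2), (-13, -2)) = 8.0623 <-- minimum
d((-3, 17), (-8, -27)) = 44.2832
d((-3, 17), (-13, -2)) = 21.4709
d((-8, -27), (-13, -2)) = 25.4951

Closest pair: (-20, 2) and (-13, -2) with distance 8.0623

The closest pair is (-20, 2) and (-13, -2) with Euclidean distance 8.0623. For 8 points, brute-force pairwise comparison is shown above. For large n, the divide-and-conquer algorithm (sort by x, recurse on halves, check the dividing strip) achieves O(n log n).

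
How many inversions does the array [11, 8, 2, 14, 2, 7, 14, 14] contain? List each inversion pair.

Finding inversions in [11, 8, 2, 14, 2, 7, 14, 14]:

(0, 1): arr[0]=11 > arr[1]=8
(0, 2): arr[0]=11 > arr[2]=2
(0, 4): arr[0]=11 > arr[4]=2
(0, 5): arr[0]=11 > arr[5]=7
(1, 2): arr[1]=8 > arr[2]=2
(1, 4): arr[1]=8 > arr[4]=2
(1, 5): arr[1]=8 > arr[5]=7
(3, 4): arr[3]=14 > arr[4]=2
(3, 5): arr[3]=14 > arr[5]=7

Total inversions: 9

The array has 9 inversion(s): (0,1), (0,2), (0,4), (0,5), (1,2), (1,4), (1,5), (3,4), (3,5). Each pair (i,j) satisfies i < j and arr[i] > arr[j].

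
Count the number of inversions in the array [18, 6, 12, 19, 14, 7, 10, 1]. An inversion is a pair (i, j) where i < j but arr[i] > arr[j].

Finding inversions in [18, 6, 12, 19, 14, 7, 10, 1]:

(0, 1): arr[0]=18 > arr[1]=6
(0, 2): arr[0]=18 > arr[2]=12
(0, 4): arr[0]=18 > arr[4]=14
(0, 5): arr[0]=18 > arr[5]=7
(0, 6): arr[0]=18 > arr[6]=10
(0, 7): arr[0]=18 > arr[7]=1
(1, 7): arr[1]=6 > arr[7]=1
(2, 5): arr[2]=12 > arr[5]=7
(2, 6): arr[2]=12 > arr[6]=10
(2, 7): arr[2]=12 > arr[7]=1
(3, 4): arr[3]=19 > arr[4]=14
(3, 5): arr[3]=19 > arr[5]=7
(3, 6): arr[3]=19 > arr[6]=10
(3, 7): arr[3]=19 > arr[7]=1
(4, 5): arr[4]=14 > arr[5]=7
(4, 6): arr[4]=14 > arr[6]=10
(4, 7): arr[4]=14 > arr[7]=1
(5, 7): arr[5]=7 > arr[7]=1
(6, 7): arr[6]=10 > arr[7]=1

Total inversions: 19

The array has 19 inversion(s): (0,1), (0,2), (0,4), (0,5), (0,6), (0,7), (1,7), (2,5), (2,6), (2,7), (3,4), (3,5), (3,6), (3,7), (4,5), (4,6), (4,7), (5,7), (6,7). Each pair (i,j) satisfies i < j and arr[i] > arr[j].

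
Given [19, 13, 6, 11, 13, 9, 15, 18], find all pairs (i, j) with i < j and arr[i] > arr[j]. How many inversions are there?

Finding inversions in [19, 13, 6, 11, 13, 9, 15, 18]:

(0, 1): arr[0]=19 > arr[1]=13
(0, 2): arr[0]=19 > arr[2]=6
(0, 3): arr[0]=19 > arr[3]=11
(0, 4): arr[0]=19 > arr[4]=13
(0, 5): arr[0]=19 > arr[5]=9
(0, 6): arr[0]=19 > arr[6]=15
(0, 7): arr[0]=19 > arr[7]=18
(1, 2): arr[1]=13 > arr[2]=6
(1, 3): arr[1]=13 > arr[3]=11
(1, 5): arr[1]=13 > arr[5]=9
(3, 5): arr[3]=11 > arr[5]=9
(4, 5): arr[4]=13 > arr[5]=9

Total inversions: 12

The array has 12 inversion(s): (0,1), (0,2), (0,3), (0,4), (0,5), (0,6), (0,7), (1,2), (1,3), (1,5), (3,5), (4,5). Each pair (i,j) satisfies i < j and arr[i] > arr[j].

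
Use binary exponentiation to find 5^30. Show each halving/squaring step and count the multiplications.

Computing 5^30 by squaring (build up from 5^1; each line after the first costs one multiplication):

5^1 = 5
5^2 = (5^1)^2 = 5^2 = 25
5^3 = 5 * 5^2 = 5 * 25 = 125
5^6 = (5^3)^2 = 125^2 = 15625
5^7 = 5 * 5^6 = 5 * 15625 = 78125
5^14 = (5^7)^2 = 78125^2 = 6103515625
5^15 = 5 * 5^14 = 5 * 6103515625 = 30517578125
5^30 = (5^15)^2 = 30517578125^2 = 931322574615478515625

Result: 931322574615478515625
Multiplications needed: 7 (7 lines after 5^1)

5^30 = 931322574615478515625. Using exponentiation by squaring, this requires 7 multiplications. The key idea: if the exponent is even, square the half-power; if odd, multiply by the base once.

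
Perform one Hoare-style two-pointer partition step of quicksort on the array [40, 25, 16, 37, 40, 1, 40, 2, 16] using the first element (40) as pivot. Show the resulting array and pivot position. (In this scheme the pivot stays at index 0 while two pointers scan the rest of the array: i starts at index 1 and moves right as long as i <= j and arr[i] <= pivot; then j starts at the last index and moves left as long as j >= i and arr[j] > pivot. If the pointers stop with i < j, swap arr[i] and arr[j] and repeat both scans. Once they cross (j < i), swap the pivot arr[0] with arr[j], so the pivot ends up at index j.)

Hoare-style two-pointer partition with pivot = 40:

Initial array: [40, 25, 16, 37, 40, 1, 40, 2, 16]

Pointers start at i = 1, j = 8.
i ends at 9, j ends at 8: the pointers have crossed (j < i), so scanning stops.

Swap pivot arr[0] with arr[8] to place pivot at position 8: [16, 25, 16, 37, 40, 1, 40, 2, 40]
Pivot position: 8

After partitioning with pivot 40, the array becomes [16, 25, 16, 37, 40, 1, 40, 2, 40]. The pivot is placed at index 8. All elements to the left of the pivot are <= 40, and all elements to the right are > 40.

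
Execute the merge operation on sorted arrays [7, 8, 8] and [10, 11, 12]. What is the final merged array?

Merging process:

Compare 7 vs 10: take 7 from left. Merged: [7]
Compare 8 vs 10: take 8 from left. Merged: [7, 8]
Compare 8 vs 10: take 8 from left. Merged: [7, 8, 8]
Append remaining from right: [10, 11, 12]. Merged: [7, 8, 8, 10, 11, 12]

Final merged array: [7, 8, 8, 10, 11, 12]
Total comparisons: 3

The merged array is [7, 8, 8, 10, 11, 12], requiring 3 comparisons. The merge step runs in O(n) time where n is the total number of elements.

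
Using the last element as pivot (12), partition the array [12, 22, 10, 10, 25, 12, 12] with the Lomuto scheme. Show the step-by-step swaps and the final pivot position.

Lomuto partition with pivot = 12:

Initial array: [12, 22, 10, 10, 25, 12, 12]

arr[0]=12 <= 12: swap with position 0, array becomes [12, 22, 10, 10, 25, 12, 12]
arr[1]=22 > 12: no swap
arr[2]=10 <= 12: swap with position 1, array becomes [12, 10, 22, 10, 25, 12, 12]
arr[3]=10 <= 12: swap with position 2, array becomes [12, 10, 10, 22, 25, 12, 12]
arr[4]=25 > 12: no swap
arr[5]=12 <= 12: swap with position 3, array becomes [12, 10, 10, 12, 25, 22, 12]

Place pivot at position 4: [12, 10, 10, 12, 12, 22, 25]
Pivot position: 4

After partitioning with pivot 12, the array becomes [12, 10, 10, 12, 12, 22, 25]. The pivot is placed at index 4. All elements to the left of the pivot are <= 12, and all elements to the right are > 12.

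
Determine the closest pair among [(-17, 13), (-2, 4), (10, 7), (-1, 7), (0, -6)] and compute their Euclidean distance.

Computing all pairwise distances among 5 points:

d((-17, 13), (-2, 4)) = 17.4929
d((-17, 13), (10, 7)) = 27.6586
d((-17, 13), (-1, 7)) = 17.088
d((-17, 13), (0, -6)) = 25.4951
d((-2, 4), (10, 7)) = 12.3693
d((-2, 4), (-1, 7)) = 3.1623 <-- minimum
d((-2, 4), (0, -6)) = 10.198
d((10, 7), (-1, 7)) = 11.0
d((10, 7), (0, -6)) = 16.4012
d((-1, 7), (0, -6)) = 13.0384

Closest pair: (-2, 4) and (-1, 7) with distance 3.1623

The closest pair is (-2, 4) and (-1, 7) with Euclidean distance 3.1623. For 5 points, brute-force pairwise comparison is shown above. For large n, the divide-and-conquer algorithm (sort by x, recurse on halves, check the dividing strip) achieves O(n log n).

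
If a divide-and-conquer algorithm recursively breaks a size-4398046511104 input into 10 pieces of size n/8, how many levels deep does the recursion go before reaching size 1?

For divide and conquer with division factor 8:

Problem sizes at each level:
Level 0: 4398046511104
Level 1: 549755813888
Level 2: 68719476736
Level 3: 8589934592
Level 4: 1073741824
Level 5: 134217728
Level 6: 16777216
Level 7: 2097152
Level 8: 262144
Level 9: 32768
Level 10: 4096
Level 11: 512
Level 12: 64
Level 13: 8
Level 14: 1

The root is level 0 and the size-1 base case is level 14 (the tree spans levels 0 through 14, i.e. 15 levels counting the root), so the depth is the number of divisions: log_8(4398046511104) = 14

The recursion tree depth is log_8(4398046511104) = 14. At each level, the problem size is divided by 8, so it takes 14 divisions to reduce to a base case of size 1. The algorithm makes 10 recursive calls at each level.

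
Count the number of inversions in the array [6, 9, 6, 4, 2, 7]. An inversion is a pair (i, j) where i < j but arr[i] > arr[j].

Finding inversions in [6, 9, 6, 4, 2, 7]:

(0, 3): arr[0]=6 > arr[3]=4
(0, 4): arr[0]=6 > arr[4]=2
(1, 2): arr[1]=9 > arr[2]=6
(1, 3): arr[1]=9 > arr[3]=4
(1, 4): arr[1]=9 > arr[4]=2
(1, 5): arr[1]=9 > arr[5]=7
(2, 3): arr[2]=6 > arr[3]=4
(2, 4): arr[2]=6 > arr[4]=2
(3, 4): arr[3]=4 > arr[4]=2

Total inversions: 9

The array has 9 inversion(s): (0,3), (0,4), (1,2), (1,3), (1,4), (1,5), (2,3), (2,4), (3,4). Each pair (i,j) satisfies i < j and arr[i] > arr[j].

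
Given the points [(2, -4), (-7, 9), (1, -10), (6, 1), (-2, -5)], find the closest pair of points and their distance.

Computing all pairwise distances among 5 points:

d((2, -4), (-7, 9)) = 15.8114
d((2, -4), (1, -10)) = 6.0828
d((2, -4), (6, 1)) = 6.4031
d((2, -4), (-2, -5)) = 4.1231 <-- minimum
d((-7, 9), (1, -10)) = 20.6155
d((-7, 9), (6, 1)) = 15.2643
d((-7, 9), (-2, -5)) = 14.8661
d((1, -10), (6, 1)) = 12.083
d((1, -10), (-2, -5)) = 5.831
d((6, 1), (-2, -5)) = 10.0

Closest pair: (2, -4) and (-2, -5) with distance 4.1231

The closest pair is (2, -4) and (-2, -5) with Euclidean distance 4.1231. For 5 points, brute-force pairwise comparison is shown above. For large n, the divide-and-conquer algorithm (sort by x, recurse on halves, check the dividing strip) achieves O(n log n).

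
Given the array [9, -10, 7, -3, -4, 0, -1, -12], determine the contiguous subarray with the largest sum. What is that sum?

Using Kadane's algorithm on [9, -10, 7, -3, -4, 0, -1, -12]:

Scanning through the array:
Position 1 (value -10): max_ending_here = -1, max_so_far = 9
Position 2 (value 7): max_ending_here = 7, max_so_far = 9
Position 3 (value -3): max_ending_here = 4, max_so_far = 9
Position 4 (value -4): max_ending_here = 0, max_so_far = 9
Position 5 (value 0): max_ending_here = 0, max_so_far = 9
Position 6 (value -1): max_ending_here = -1, max_so_far = 9
Position 7 (value -12): max_ending_here = -12, max_so_far = 9

Maximum subarray: [9]
Maximum sum: 9

The maximum subarray is [9] with sum 9. This subarray runs from index 0 to index 0.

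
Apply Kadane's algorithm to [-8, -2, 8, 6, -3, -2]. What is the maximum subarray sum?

Using Kadane's algorithm on [-8, -2, 8, 6, -3, -2]:

Scanning through the array:
Position 1 (value -2): max_ending_here = -2, max_so_far = -2
Position 2 (value 8): max_ending_here = 8, max_so_far = 8
Position 3 (value 6): max_ending_here = 14, max_so_far = 14
Position 4 (value -3): max_ending_here = 11, max_so_far = 14
Position 5 (value -2): max_ending_here = 9, max_so_far = 14

Maximum subarray: [8, 6]
Maximum sum: 14

The maximum subarray is [8, 6] with sum 14. This subarray runs from index 2 to index 3.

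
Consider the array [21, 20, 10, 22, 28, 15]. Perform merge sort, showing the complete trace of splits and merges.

Merge sort trace:

Split: [21, 20, 10, 22, 28, 15] -> [21, 20, 10] and [22, 28, 15]
  Split: [21, 20, 10] -> [21] and [20, 10]
    Split: [20, 10] -> [20] and [10]
    Merge: [20] + [10] -> [10, 20]
  Merge: [21] + [10, 20] -> [10, 20, 21]
  Split: [22, 28, 15] -> [22] and [28, 15]
    Split: [28, 15] -> [28] and [15]
    Merge: [28] + [15] -> [15, 28]
  Merge: [22] + [15, 28] -> [15, 22, 28]
Merge: [10, 20, 21] + [15, 22, 28] -> [10, 15, 20, 21, 22, 28]

Final sorted array: [10, 15, 20, 21, 22, 28]

The merge sort proceeds by recursively splitting the array and merging sorted halves.
After all merges, the sorted array is [10, 15, 20, 21, 22, 28].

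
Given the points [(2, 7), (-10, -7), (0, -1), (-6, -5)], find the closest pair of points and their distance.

Computing all pairwise distances among 4 points:

d((2, 7), (-10, -7)) = 18.4391
d((2, 7), (0, -1)) = 8.2462
d((2, 7), (-6, -5)) = 14.4222
d((-10, -7), (0, -1)) = 11.6619
d((-10, -7), (-6, -5)) = 4.4721 <-- minimum
d((0, -1), (-6, -5)) = 7.2111

Closest pair: (-10, -7) and (-6, -5) with distance 4.4721

The closest pair is (-10, -7) and (-6, -5) with Euclidean distance 4.4721. For 4 points, brute-force pairwise comparison is shown above. For large n, the divide-and-conquer algorithm (sort by x, recurse on halves, check the dividing strip) achieves O(n log n).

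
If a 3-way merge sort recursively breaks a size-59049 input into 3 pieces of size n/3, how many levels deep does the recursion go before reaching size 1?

For divide and conquer with division factor 3:

Problem sizes at each level:
Level 0: 59049
Level 1: 19683
Level 2: 6561
Level 3: 2187
Level 4: 729
Level 5: 243
Level 6: 81
Level 7: 27
Level 8: 9
Level 9: 3
Level 10: 1

The root is level 0 and the size-1 base case is level 10 (the tree spans levels 0 through 10, i.e. 11 levels counting the root), so the depth is the number of divisions: log_3(59049) = 10

The recursion tree depth is log_3(59049) = 10. At each level, the problem size is divided by 3, so it takes 10 divisions to reduce to a base case of size 1. The algorithm makes 3 recursive calls at each level.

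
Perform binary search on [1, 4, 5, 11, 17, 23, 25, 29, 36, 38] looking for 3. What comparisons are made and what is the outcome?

Binary search for 3 in [1, 4, 5, 11, 17, 23, 25, 29, 36, 38]:

lo=0, hi=9, mid=4, arr[mid]=17 -> 17 > 3, search left half
lo=0, hi=3, mid=1, arr[mid]=4 -> 4 > 3, search left half
lo=0, hi=0, mid=0, arr[mid]=1 -> 1 < 3, search right half
lo=1 > hi=0, target 3 not found

Binary search determines that 3 is not in the array after 3 comparisons. The search space was exhausted without finding the target.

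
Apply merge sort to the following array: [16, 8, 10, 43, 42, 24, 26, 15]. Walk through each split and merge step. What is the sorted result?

Merge sort trace:

Split: [16, 8, 10, 43, 42, 24, 26, 15] -> [16, 8, 10, 43] and [42, 24, 26, 15]
  Split: [16, 8, 10, 43] -> [16, 8] and [10, 43]
    Split: [16, 8] -> [16] and [8]
    Merge: [16] + [8] -> [8, 16]
    Split: [10, 43] -> [10] and [43]
    Merge: [10] + [43] -> [10, 43]
  Merge: [8, 16] + [10, 43] -> [8, 10, 16, 43]
  Split: [42, 24, 26, 15] -> [42, 24] and [26, 15]
    Split: [42, 24] -> [42] and [24]
    Merge: [42] + [24] -> [24, 42]
    Split: [26, 15] -> [26] and [15]
    Merge: [26] + [15] -> [15, 26]
  Merge: [24, 42] + [15, 26] -> [15, 24, 26, 42]
Merge: [8, 10, 16, 43] + [15, 24, 26, 42] -> [8, 10, 15, 16, 24, 26, 42, 43]

Final sorted array: [8, 10, 15, 16, 24, 26, 42, 43]

The merge sort proceeds by recursively splitting the array and merging sorted halves.
After all merges, the sorted array is [8, 10, 15, 16, 24, 26, 42, 43].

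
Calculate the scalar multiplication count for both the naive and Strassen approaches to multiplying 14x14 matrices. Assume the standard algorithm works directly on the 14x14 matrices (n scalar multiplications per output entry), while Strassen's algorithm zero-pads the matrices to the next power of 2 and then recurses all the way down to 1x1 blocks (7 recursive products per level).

Matrix multiplication for 14x14 matrices:

Strassen's algorithm requires power-of-2 dimensions. Pad 14x14 to 16x16 (next power of 2).

Standard algorithm: 14^3 = 2744 multiplications
Strassen's algorithm: 7^(log2(16)) = 7^4 = 2401 multiplications
Savings: 2744 - 2401 = 343 multiplications

Standard: 2744 multiplications (14^3). Strassen: 2401 multiplications (7^4, after padding to 16x16). Strassen reduces 8 recursive multiplications to 7 at each level.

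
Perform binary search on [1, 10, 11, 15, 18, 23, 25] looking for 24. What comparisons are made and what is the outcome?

Binary search for 24 in [1, 10, 11, 15, 18, 23, 25]:

lo=0, hi=6, mid=3, arr[mid]=15 -> 15 < 24, search right half
lo=4, hi=6, mid=5, arr[mid]=23 -> 23 < 24, search right half
lo=6, hi=6, mid=6, arr[mid]=25 -> 25 > 24, search left half
lo=6 > hi=5, target 24 not found

Binary search determines that 24 is not in the array after 3 comparisons. The search space was exhausted without finding the target.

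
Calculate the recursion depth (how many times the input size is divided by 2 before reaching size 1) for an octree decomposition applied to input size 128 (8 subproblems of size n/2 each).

For divide and conquer with division factor 2:

Problem sizes at each level:
Level 0: 128
Level 1: 64
Level 2: 32
Level 3: 16
Level 4: 8
Level 5: 4
Level 6: 2
Level 7: 1

The root is level 0 and the size-1 base case is level 7 (the tree spans levels 0 through 7, i.e. 8 levels counting the root), so the depth is the number of divisions: log_2(128) = 7

The recursion tree depth is log_2(128) = 7. At each level, the problem size is divided by 2, so it takes 7 divisions to reduce to a base case of size 1. The algorithm makes 8 recursive calls at each level.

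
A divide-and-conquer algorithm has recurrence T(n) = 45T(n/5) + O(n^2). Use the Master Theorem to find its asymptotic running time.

Master Theorem for T(n) = 45T(n/5) + O(n^2):

a = 45, b = 5, c = 2
log_b(a) = log_5(45) = 2.3652

Case 1: c = 2 < log_5(45) = 2.3652
T(n) = O(n^(log_5 45))

For T(n) = 45T(n/5) + O(n^2): log_5(45) = 2.3652. This is Case 1 of the Master Theorem (c < log_b(a), work dominated by leaves), giving O(n^(log_5 45)).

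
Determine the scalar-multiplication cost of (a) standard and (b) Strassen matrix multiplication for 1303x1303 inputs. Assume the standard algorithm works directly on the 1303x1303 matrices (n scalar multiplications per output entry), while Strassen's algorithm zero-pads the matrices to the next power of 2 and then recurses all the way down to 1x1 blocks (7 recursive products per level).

Matrix multiplication for 1303x1303 matrices:

Strassen's algorithm requires power-of-2 dimensions. Pad 1303x1303 to 2048x2048 (next power of 2).

Standard algorithm: 1303^3 = 2212245127 multiplications
Strassen's algorithm: 7^(log2(2048)) = 7^11 = 1977326743 multiplications
Savings: 2212245127 - 1977326743 = 234918384 multiplications

Standard: 2212245127 multiplications (1303^3). Strassen: 1977326743 multiplications (7^11, after padding to 2048x2048). Strassen reduces 8 recursive multiplications to 7 at each level.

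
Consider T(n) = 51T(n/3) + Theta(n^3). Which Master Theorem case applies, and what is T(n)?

Master Theorem for T(n) = 51T(n/3) + O(n^3):

a = 51, b = 3, c = 3
log_b(a) = log_3(51) = 3.5789

Case 1: c = 3 < log_3(51) = 3.5789
T(n) = O(n^(log_3 51))

For T(n) = 51T(n/3) + O(n^3): log_3(51) = 3.5789. This is Case 1 of the Master Theorem (c < log_b(a), work dominated by leaves), giving O(n^(log_3 51)).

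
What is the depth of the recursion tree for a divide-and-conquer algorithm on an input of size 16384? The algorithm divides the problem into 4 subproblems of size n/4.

For divide and conquer with division factor 4:

Problem sizes at each level:
Level 0: 16384
Level 1: 4096
Level 2: 1024
Level 3: 256
Level 4: 64
Level 5: 16
Level 6: 4
Level 7: 1

The root is level 0 and the size-1 base case is level 7 (the tree spans levels 0 through 7, i.e. 8 levels counting the root), so the depth is the number of divisions: log_4(16384) = 7

The recursion tree depth is log_4(16384) = 7. At each level, the problem size is divided by 4, so it takes 7 divisions to reduce to a base case of size 1. The algorithm makes 4 recursive calls at each level.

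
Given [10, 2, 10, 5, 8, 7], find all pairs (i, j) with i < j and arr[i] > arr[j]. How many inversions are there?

Finding inversions in [10, 2, 10, 5, 8, 7]:

(0, 1): arr[0]=10 > arr[1]=2
(0, 3): arr[0]=10 > arr[3]=5
(0, 4): arr[0]=10 > arr[4]=8
(0, 5): arr[0]=10 > arr[5]=7
(2, 3): arr[2]=10 > arr[3]=5
(2, 4): arr[2]=10 > arr[4]=8
(2, 5): arr[2]=10 > arr[5]=7
(4, 5): arr[4]=8 > arr[5]=7

Total inversions: 8

The array has 8 inversion(s): (0,1), (0,3), (0,4), (0,5), (2,3), (2,4), (2,5), (4,5). Each pair (i,j) satisfies i < j and arr[i] > arr[j].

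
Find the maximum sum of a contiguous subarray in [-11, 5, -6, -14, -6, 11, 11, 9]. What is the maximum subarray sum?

Using Kadane's algorithm on [-11, 5, -6, -14, -6, 11, 11, 9]:

Scanning through the array:
Position 1 (value 5): max_ending_here = 5, max_so_far = 5
Position 2 (value -6): max_ending_here = -1, max_so_far = 5
Position 3 (value -14): max_ending_here = -14, max_so_far = 5
Position 4 (value -6): max_ending_here = -6, max_so_far = 5
Position 5 (value 11): max_ending_here = 11, max_so_far = 11
Position 6 (value 11): max_ending_here = 22, max_so_far = 22
Position 7 (value 9): max_ending_here = 31, max_so_far = 31

Maximum subarray: [11, 11, 9]
Maximum sum: 31

The maximum subarray is [11, 11, 9] with sum 31. This subarray runs from index 5 to index 7.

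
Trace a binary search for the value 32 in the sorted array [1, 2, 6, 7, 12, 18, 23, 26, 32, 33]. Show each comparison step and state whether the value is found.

Binary search for 32 in [1, 2, 6, 7, 12, 18, 23, 26, 32, 33]:

lo=0, hi=9, mid=4, arr[mid]=12 -> 12 < 32, search right half
lo=5, hi=9, mid=7, arr[mid]=26 -> 26 < 32, search right half
lo=8, hi=9, mid=8, arr[mid]=32 -> Found target at index 8!

Binary search finds 32 at index 8 after 3 comparisons. The search repeatedly halves the search space by comparing with the middle element.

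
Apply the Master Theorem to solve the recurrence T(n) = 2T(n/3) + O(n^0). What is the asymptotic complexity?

Master Theorem for T(n) = 2T(n/3) + O(n^0):

a = 2, b = 3, c = 0
log_b(a) = log_3(2) = 0.6309

Case 1: c = 0 < log_3(2) = 0.6309
T(n) = O(n^(log_3 2))

For T(n) = 2T(n/3) + O(n^0): log_3(2) = 0.6309. This is Case 1 of the Master Theorem (c < log_b(a), work dominated by leaves), giving O(n^(log_3 2)).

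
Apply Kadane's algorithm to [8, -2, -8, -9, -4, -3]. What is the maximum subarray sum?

Using Kadane's algorithm on [8, -2, -8, -9, -4, -3]:

Scanning through the array:
Position 1 (value -2): max_ending_here = 6, max_so_far = 8
Position 2 (value -8): max_ending_here = -2, max_so_far = 8
Position 3 (value -9): max_ending_here = -9, max_so_far = 8
Position 4 (value -4): max_ending_here = -4, max_so_far = 8
Position 5 (value -3): max_ending_here = -3, max_so_far = 8

Maximum subarray: [8]
Maximum sum: 8

The maximum subarray is [8] with sum 8. This subarray runs from index 0 to index 0.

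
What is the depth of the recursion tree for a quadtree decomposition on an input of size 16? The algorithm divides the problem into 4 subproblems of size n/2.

For divide and conquer with division factor 2:

Problem sizes at each level:
Level 0: 16
Level 1: 8
Level 2: 4
Level 3: 2
Level 4: 1

The root is level 0 and the size-1 base case is level 4 (the tree spans levels 0 through 4, i.e. 5 levels counting the root), so the depth is the number of divisions: log_2(16) = 4

The recursion tree depth is log_2(16) = 4. At each level, the problem size is divided by 2, so it takes 4 divisions to reduce to a base case of size 1. The algorithm makes 4 recursive calls at each level.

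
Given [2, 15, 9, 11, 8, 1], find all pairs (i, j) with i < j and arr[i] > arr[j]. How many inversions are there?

Finding inversions in [2, 15, 9, 11, 8, 1]:

(0, 5): arr[0]=2 > arr[5]=1
(1, 2): arr[1]=15 > arr[2]=9
(1, 3): arr[1]=15 > arr[3]=11
(1, 4): arr[1]=15 > arr[4]=8
(1, 5): arr[1]=15 > arr[5]=1
(2, 4): arr[2]=9 > arr[4]=8
(2, 5): arr[2]=9 > arr[5]=1
(3, 4): arr[3]=11 > arr[4]=8
(3, 5): arr[3]=11 > arr[5]=1
(4, 5): arr[4]=8 > arr[5]=1

Total inversions: 10

The array has 10 inversion(s): (0,5), (1,2), (1,3), (1,4), (1,5), (2,4), (2,5), (3,4), (3,5), (4,5). Each pair (i,j) satisfies i < j and arr[i] > arr[j].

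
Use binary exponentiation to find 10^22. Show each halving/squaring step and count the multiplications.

Computing 10^22 by squaring (build up from 10^1; each line after the first costs one multiplication):

10^1 = 10
10^2 = (10^1)^2 = 10^2 = 100
10^4 = (10^2)^2 = 100^2 = 10000
10^5 = 10 * 10^4 = 10 * 10000 = 100000
10^10 = (10^5)^2 = 100000^2 = 10000000000
10^11 = 10 * 10^10 = 10 * 10000000000 = 100000000000
10^22 = (10^11)^2 = 100000000000^2 = 10000000000000000000000

Result: 10000000000000000000000
Multiplications needed: 6 (6 lines after 10^1)

10^22 = 10000000000000000000000. Using exponentiation by squaring, this requires 6 multiplications. The key idea: if the exponent is even, square the half-power; if odd, multiply by the base once.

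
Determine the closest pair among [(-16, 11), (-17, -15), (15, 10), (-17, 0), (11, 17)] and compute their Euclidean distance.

Computing all pairwise distances among 5 points:

d((-16, 11), (-17, -15)) = 26.0192
d((-16, 11), (15, 10)) = 31.0161
d((-16, 11), (-17, 0)) = 11.0454
d((-16, 11), (11, 17)) = 27.6586
d((-17, -15), (15, 10)) = 40.6079
d((-17, -15), (-17, 0)) = 15.0
d((-17, -15), (11, 17)) = 42.5206
d((15, 10), (-17, 0)) = 33.5261
d((15, 10), (11, 17)) = 8.0623 <-- minimum
d((-17, 0), (11, 17)) = 32.7567

Closest pair: (15, 10) and (11, 17) with distance 8.0623

The closest pair is (15, 10) and (11, 17) with Euclidean distance 8.0623. For 5 points, brute-force pairwise comparison is shown above. For large n, the divide-and-conquer algorithm (sort by x, recurse on halves, check the dividing strip) achieves O(n log n).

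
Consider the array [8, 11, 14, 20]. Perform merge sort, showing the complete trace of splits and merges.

Merge sort trace:

Split: [8, 11, 14, 20] -> [8, 11] and [14, 20]
  Split: [8, 11] -> [8] and [11]
  Merge: [8] + [11] -> [8, 11]
  Split: [14, 20] -> [14] and [20]
  Merge: [14] + [20] -> [14, 20]
Merge: [8, 11] + [14, 20] -> [8, 11, 14, 20]

Final sorted array: [8, 11, 14, 20]

The merge sort proceeds by recursively splitting the array and merging sorted halves.
After all merges, the sorted array is [8, 11, 14, 20].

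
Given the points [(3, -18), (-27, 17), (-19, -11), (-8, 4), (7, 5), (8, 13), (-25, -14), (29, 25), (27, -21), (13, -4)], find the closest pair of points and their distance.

Computing all pairwise distances among 10 points:

d((3, -18), (-27, 17)) = 46.0977
d((3, -18), (-19, -11)) = 23.0868
d((3, -18), (-8, 4)) = 24.5967
d((3, -18), (7, 5)) = 23.3452
d((3, -18), (8, 13)) = 31.4006
d((3, -18), (-25, -14)) = 28.2843
d((3, -18), (29, 25)) = 50.2494
d((3, -18), (27, -21)) = 24.1868
d((3, -18), (13, -4)) = 17.2047
d((-27, 17), (-19, -11)) = 29.1204
d((-27, 17), (-8, 4)) = 23.0217
d((-27, 17), (7, 5)) = 36.0555
d((-27, 17), (8, 13)) = 35.2278
d((-27, 17), (-25, -14)) = 31.0644
d((-27, 17), (29, 25)) = 56.5685
d((-27, 17), (27, -21)) = 66.0303
d((-27, 17), (13, -4)) = 45.1774
d((-19, -11), (-8, 4)) = 18.6011
d((-19, -11), (7, 5)) = 30.5287
d((-19, -11), (8, 13)) = 36.1248
d((-19, -11), (-25, -14)) = 6.7082 <-- minimum
d((-19, -11), (29, 25)) = 60.0
d((-19, -11), (27, -21)) = 47.0744
d((-19, -11), (13, -4)) = 32.7567
d((-8, 4), (7, 5)) = 15.0333
d((-8, 4), (8, 13)) = 18.3576
d((-8, 4), (-25, -14)) = 24.7588
d((-8, 4), (29, 25)) = 42.5441
d((-8, 4), (27, -21)) = 43.0116
d((-8, 4), (13, -4)) = 22.4722
d((7, 5), (8, 13)) = 8.0623
d((7, 5), (-25, -14)) = 37.2156
d((7, 5), (29, 25)) = 29.7321
d((7, 5), (27, -21)) = 32.8024
d((7, 5), (13, -4)) = 10.8167
d((8, 13), (-25, -14)) = 42.638
d((8, 13), (29, 25)) = 24.1868
d((8, 13), (27, -21)) = 38.9487
d((8, 13), (13, -4)) = 17.72
d((-25, -14), (29, 25)) = 66.6108
d((-25, -14), (27, -21)) = 52.469
d((-25, -14), (13, -4)) = 39.2938
d((29, 25), (27, -21)) = 46.0435
d((29, 25), (13, -4)) = 33.121
d((27, -21), (13, -4)) = 22.0227

Closest pair: (-19, -11) and (-25, -14) with distance 6.7082

The closest pair is (-19, -11) and (-25, -14) with Euclidean distance 6.7082. For 10 points, brute-force pairwise comparison is shown above. For large n, the divide-and-conquer algorithm (sort by x, recurse on halves, check the dividing strip) achieves O(n log n).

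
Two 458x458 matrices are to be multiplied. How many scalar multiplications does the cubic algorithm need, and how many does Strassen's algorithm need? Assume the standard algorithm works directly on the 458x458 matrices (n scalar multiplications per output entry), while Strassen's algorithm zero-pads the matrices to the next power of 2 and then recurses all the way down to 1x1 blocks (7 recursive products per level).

Matrix multiplication for 458x458 matrices:

Strassen's algorithm requires power-of-2 dimensions. Pad 458x458 to 512x512 (next power of 2).

Standard algorithm: 458^3 = 96071912 multiplications
Strassen's algorithm: 7^(log2(512)) = 7^9 = 40353607 multiplications
Savings: 96071912 - 40353607 = 55718305 multiplications

Standard: 96071912 multiplications (458^3). Strassen: 40353607 multiplications (7^9, after padding to 512x512). Strassen reduces 8 recursive multiplications to 7 at each level.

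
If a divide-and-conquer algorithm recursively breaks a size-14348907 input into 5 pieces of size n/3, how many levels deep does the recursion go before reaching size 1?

For divide and conquer with division factor 3:

Problem sizes at each level:
Level 0: 14348907
Level 1: 4782969
Level 2: 1594323
Level 3: 531441
Level 4: 177147
Level 5: 59049
Level 6: 19683
Level 7: 6561
Level 8: 2187
Level 9: 729
Level 10: 243
Level 11: 81
Level 12: 27
Level 13: 9
Level 14: 3
Level 15: 1

The root is level 0 and the size-1 base case is level 15 (the tree spans levels 0 through 15, i.e. 16 levels counting the root), so the depth is the number of divisions: log_3(14348907) = 15

The recursion tree depth is log_3(14348907) = 15. At each level, the problem size is divided by 3, so it takes 15 divisions to reduce to a base case of size 1. The algorithm makes 5 recursive calls at each level.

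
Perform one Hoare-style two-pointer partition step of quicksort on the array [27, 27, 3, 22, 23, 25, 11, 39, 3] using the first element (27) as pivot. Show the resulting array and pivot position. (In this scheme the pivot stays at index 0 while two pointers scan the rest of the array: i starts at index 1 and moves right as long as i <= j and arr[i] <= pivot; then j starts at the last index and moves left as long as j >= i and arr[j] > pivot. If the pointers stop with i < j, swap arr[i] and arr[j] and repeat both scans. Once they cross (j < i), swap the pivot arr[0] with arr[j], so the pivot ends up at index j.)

Hoare-style two-pointer partition with pivot = 27:

Initial array: [27, 27, 3, 22, 23, 25, 11, 39, 3]

Pointers start at i = 1, j = 8.
i stops at index 7 (arr[7]=39 > 27), j stops at index 8 (arr[8]=3 <= 27): swap arr[7] and arr[8], array becomes [27, 27, 3, 22, 23, 25, 11, 3, 39]
i ends at 8, j ends at 7: the pointers have crossed (j < i), so scanning stops.

Swap pivot arr[0] with arr[7] to place pivot at position 7: [3, 27, 3, 22, 23, 25, 11, 27, 39]
Pivot position: 7

After partitioning with pivot 27, the array becomes [3, 27, 3, 22, 23, 25, 11, 27, 39]. The pivot is placed at index 7. All elements to the left of the pivot are <= 27, and all elements to the right are > 27.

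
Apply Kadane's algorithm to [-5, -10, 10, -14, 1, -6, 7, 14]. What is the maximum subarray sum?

Using Kadane's algorithm on [-5, -10, 10, -14, 1, -6, 7, 14]:

Scanning through the array:
Position 1 (value -10): max_ending_here = -10, max_so_far = -5
Position 2 (value 10): max_ending_here = 10, max_so_far = 10
Position 3 (value -14): max_ending_here = -4, max_so_far = 10
Position 4 (value 1): max_ending_here = 1, max_so_far = 10
Position 5 (value -6): max_ending_here = -5, max_so_far = 10
Position 6 (value 7): max_ending_here = 7, max_so_far = 10
Position 7 (value 14): max_ending_here = 21, max_so_far = 21

Maximum subarray: [7, 14]
Maximum sum: 21

The maximum subarray is [7, 14] with sum 21. This subarray runs from index 6 to index 7.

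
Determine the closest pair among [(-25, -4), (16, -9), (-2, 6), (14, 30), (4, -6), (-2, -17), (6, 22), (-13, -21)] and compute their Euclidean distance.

Computing all pairwise distances among 8 points:

d((-25, -4), (16, -9)) = 41.3038
d((-25, -4), (-2, 6)) = 25.0799
d((-25, -4), (14, 30)) = 51.7397
d((-25, -4), (4, -6)) = 29.0689
d((-25, -4), (-2, -17)) = 26.4197
d((-25, -4), (6, 22)) = 40.4599
d((-25, -4), (-13, -21)) = 20.8087
d((16, -9), (-2, 6)) = 23.4307
d((16, -9), (14, 30)) = 39.0512
d((16, -9), (4, -6)) = 12.3693
d((16, -9), (-2, -17)) = 19.6977
d((16, -9), (6, 22)) = 32.573
d((16, -9), (-13, -21)) = 31.3847
d((-2, 6), (14, 30)) = 28.8444
d((-2, 6), (4, -6)) = 13.4164
d((-2, 6), (-2, -17)) = 23.0
d((-2, 6), (6, 22)) = 17.8885
d((-2, 6), (-13, -21)) = 29.1548
d((14, 30), (4, -6)) = 37.3631
d((14, 30), (-2, -17)) = 49.6488
d((14, 30), (6, 22)) = 11.3137 <-- minimum
d((14, 30), (-13, -21)) = 57.7062
d((4, -6), (-2, -17)) = 12.53
d((4, -6), (6, 22)) = 28.0713
d((4, -6), (-13, -21)) = 22.6716
d((-2, -17), (6, 22)) = 39.8121
d((-2, -17), (-13, -21)) = 11.7047
d((6, 22), (-13, -21)) = 47.0106

Closest pair: (14, 30) and (6, 22) with distance 11.3137

The closest pair is (14, 30) and (6, 22) with Euclidean distance 11.3137. For 8 points, brute-force pairwise comparison is shown above. For large n, the divide-and-conquer algorithm (sort by x, recurse on halves, check the dividing strip) achieves O(n log n).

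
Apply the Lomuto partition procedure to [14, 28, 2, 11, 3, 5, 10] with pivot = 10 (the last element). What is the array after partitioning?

Lomuto partition with pivot = 10:

Initial array: [14, 28, 2, 11, 3, 5, 10]

arr[0]=14 > 10: no swap
arr[1]=28 > 10: no swap
arr[2]=2 <= 10: swap with position 0, array becomes [2, 28, 14, 11, 3, 5, 10]
arr[3]=11 > 10: no swap
arr[4]=3 <= 10: swap with position 1, array becomes [2, 3, 14, 11, 28, 5, 10]
arr[5]=5 <= 10: swap with position 2, array becomes [2, 3, 5, 11, 28, 14, 10]

Place pivot at position 3: [2, 3, 5, 10, 28, 14, 11]
Pivot position: 3

After partitioning with pivot 10, the array becomes [2, 3, 5, 10, 28, 14, 11]. The pivot is placed at index 3. All elements to the left of the pivot are <= 10, and all elements to the right are > 10.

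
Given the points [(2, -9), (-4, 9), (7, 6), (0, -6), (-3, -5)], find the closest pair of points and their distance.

Computing all pairwise distances among 5 points:

d((2, -9), (-4, 9)) = 18.9737
d((2, -9), (7, 6)) = 15.8114
d((2, -9), (0, -6)) = 3.6056
d((2, -9), (-3, -5)) = 6.4031
d((-4, 9), (7, 6)) = 11.4018
d((-4, 9), (0, -6)) = 15.5242
d((-4, 9), (-3, -5)) = 14.0357
d((7, 6), (0, -6)) = 13.8924
d((7, 6), (-3, -5)) = 14.8661
d((0, -6), (-3, -5)) = 3.1623 <-- minimum

Closest pair: (0, -6) and (-3, -5) with distance 3.1623

The closest pair is (0, -6) and (-3, -5) with Euclidean distance 3.1623. For 5 points, brute-force pairwise comparison is shown above. For large n, the divide-and-conquer algorithm (sort by x, recurse on halves, check the dividing strip) achieves O(n log n).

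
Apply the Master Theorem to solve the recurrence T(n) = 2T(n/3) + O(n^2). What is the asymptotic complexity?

Master Theorem for T(n) = 2T(n/3) + O(n^2):

a = 2, b = 3, c = 2
log_b(a) = log_3(2) = 0.6309

Case 3: c = 2 > log_3(2) = 0.6309
T(n) = O(n^2) = O(n^2)

For T(n) = 2T(n/3) + O(n^2): log_3(2) = 0.6309. This is Case 3 of the Master Theorem (c > log_b(a), work dominated by root), giving O(n^2).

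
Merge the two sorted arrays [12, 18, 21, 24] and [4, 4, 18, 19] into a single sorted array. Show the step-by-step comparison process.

Merging process:

Compare 12 vs 4: take 4 from right. Merged: [4]
Compare 12 vs 4: take 4 from right. Merged: [4, 4]
Compare 12 vs 18: take 12 from left. Merged: [4, 4, 12]
Compare 18 vs 18: take 18 from left. Merged: [4, 4, 12, 18]
Compare 21 vs 18: take 18 from right. Merged: [4, 4, 12, 18, 18]
Compare 21 vs 19: take 19 from right. Merged: [4, 4, 12, 18, 18, 19]
Append remaining from left: [21, 24]. Merged: [4, 4, 12, 18, 18, 19, 21, 24]

Final merged array: [4, 4, 12, 18, 18, 19, 21, 24]
Total comparisons: 6

The merged array is [4, 4, 12, 18, 18, 19, 21, 24], requiring 6 comparisons. The merge step runs in O(n) time where n is the total number of elements.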